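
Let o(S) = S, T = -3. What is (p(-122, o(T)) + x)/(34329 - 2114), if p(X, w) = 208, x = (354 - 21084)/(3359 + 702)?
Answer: 823958/130825115 ≈ 0.0062982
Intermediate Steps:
x = -20730/4061 ≈ -5.1047
(p(-122, o(T)) + x)/(34329 - 2114) = (208 - 20730/4061)/(34329 - 2114) = (823958/4061)/32215 = (823958/4061)*(1/32215) = 823958/130825115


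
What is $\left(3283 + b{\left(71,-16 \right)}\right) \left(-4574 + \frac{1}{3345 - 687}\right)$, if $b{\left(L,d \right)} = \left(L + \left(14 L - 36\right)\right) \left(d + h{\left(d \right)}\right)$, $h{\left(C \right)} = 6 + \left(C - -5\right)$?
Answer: $\frac{111400922633}{1329} \approx 8.3823 \cdot 10^{7}$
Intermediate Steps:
$h{\left(C \right)} = 11 + C$ ($h{\left(C \right)} = 6 + \left(C + 5\right) = 6 + \left(5 + C\right) = 11 + C$)
$b{\left(L,d \right)} = \left(-36 + 15 L\right) \left(11 + 2 d\right)$ ($b{\left(L,d \right)} = \left(L + \left(14 L - 36\right)\right) \left(d + \left(11 + d\right)\right) = \left(L + \left(-36 + 14 L\right)\right) \left(11 + 2 d\right) = \left(-36 + 15 L\right) \left(11 + 2 d\right)$)
$\left(3283 + b{\left(71,-16 \right)}\right) \left(-4574 + \frac{1}{3345 - 687}\right) = \left(3283 + \left(-396 - -1152 + 165 \cdot 71 + 30 \cdot 71 \left(-16\right)\right)\right) \left(-4574 + \frac{1}{3345 - 687}\right) = \left(3283 + \left(-396 + 1152 + 11715 - 34080\right)\right) \left(-4574 + \frac{1}{2658}\right) = \left(3283 - 21609\right) \left(-4574 + \frac{1}{2658}\right) = \left(-18326\right) \left(- \frac{12157691}{2658}\right) = \frac{111400922633}{1329}$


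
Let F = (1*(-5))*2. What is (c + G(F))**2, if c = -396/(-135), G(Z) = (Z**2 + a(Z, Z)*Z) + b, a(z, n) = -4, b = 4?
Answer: 4857616/225 ≈ 21589.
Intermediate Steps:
F = -10 (F = -5*2 = -10)
G(Z) = 4 + Z**2 - 4*Z (G(Z) = (Z**2 - 4*Z) + 4 = 4 + Z**2 - 4*Z)
c = 44/15 (c = -396*(-1/135) = 44/15 ≈ 2.9333)
(c + G(F))**2 = (44/15 + (4 + (-10)**2 - 4*(-10)))**2 = (44/15 + (4 + 100 + 40))**2 = (44/15 + 144)**2 = (2204/15)**2 = 4857616/225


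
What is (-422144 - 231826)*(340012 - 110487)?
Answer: -150102464250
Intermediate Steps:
(-422144 - 231826)*(340012 - 110487) = -653970*229525 = -150102464250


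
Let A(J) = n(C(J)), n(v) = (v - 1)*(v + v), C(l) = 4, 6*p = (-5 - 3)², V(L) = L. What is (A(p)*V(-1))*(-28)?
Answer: 672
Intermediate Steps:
p = 32/3 (p = (-5 - 3)²/6 = (⅙)*(-8)² = (⅙)*64 = 32/3 ≈ 10.667)
n(v) = 2*v*(-1 + v) (n(v) = (-1 + v)*(2*v) = 2*v*(-1 + v))
A(J) = 24 (A(J) = 2*4*(-1 + 4) = 2*4*3 = 24)
(A(p)*V(-1))*(-28) = (24*(-1))*(-28) = -24*(-28) = 672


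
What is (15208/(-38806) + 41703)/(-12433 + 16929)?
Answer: 809155705/87235888 ≈ 9.2755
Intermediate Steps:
(15208/(-38806) + 41703)/(-12433 + 16929) = (15208*(-1/38806) + 41703)/4496 = (-7604/19403 + 41703)*(1/4496) = (809155705/19403)*(1/4496) = 809155705/87235888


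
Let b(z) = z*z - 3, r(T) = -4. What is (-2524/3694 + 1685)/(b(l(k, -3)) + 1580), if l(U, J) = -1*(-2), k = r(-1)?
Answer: 3110933/2920107 ≈ 1.0653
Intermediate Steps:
k = -4
l(U, J) = 2
b(z) = -3 + z² (b(z) = z² - 3 = -3 + z²)
(-2524/3694 + 1685)/(b(l(k, -3)) + 1580) = (-2524/3694 + 1685)/((-3 + 2²) + 1580) = (-2524*1/3694 + 1685)/((-3 + 4) + 1580) = (-1262/1847 + 1685)/(1 + 1580) = (3110933/1847)/1581 = (3110933/1847)*(1/1581) = 3110933/2920107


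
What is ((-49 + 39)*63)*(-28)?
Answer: 17640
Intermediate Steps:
((-49 + 39)*63)*(-28) = -10*63*(-28) = -630*(-28) = 17640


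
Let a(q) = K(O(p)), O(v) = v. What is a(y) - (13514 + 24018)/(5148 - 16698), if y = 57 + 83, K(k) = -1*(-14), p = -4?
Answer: 9056/525 ≈ 17.250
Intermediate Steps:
K(k) = 14
y = 140
a(q) = 14
a(y) - (13514 + 24018)/(5148 - 16698) = 14 - (13514 + 24018)/(5148 - 16698) = 14 - 37532/(-11550) = 14 - 37532*(-1)/11550 = 14 - 1*(-1706/525) = 14 + 1706/525 = 9056/525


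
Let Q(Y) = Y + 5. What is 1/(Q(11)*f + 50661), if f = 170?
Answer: 1/53381 ≈ 1.8733e-5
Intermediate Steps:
Q(Y) = 5 + Y
1/(Q(11)*f + 50661) = 1/((5 + 11)*170 + 50661) = 1/(16*170 + 50661) = 1/(2720 + 50661) = 1/53381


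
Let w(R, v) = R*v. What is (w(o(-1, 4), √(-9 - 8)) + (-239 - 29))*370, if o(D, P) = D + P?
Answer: -99160 + 1110*I*√17 ≈ -99160.0 + 4576.6*I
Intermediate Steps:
(w(o(-1, 4), √(-9 - 8)) + (-239 - 29))*370 = ((-1 + 4)*√(-9 - 8) + (-239 - 29))*370 = (3*√(-17) - 268)*370 = (3*(I*√17) - 268)*370 = (3*I*√17 - 268)*370 = (-268 + 3*I*√17)*370 = -99160 + 1110*I*√17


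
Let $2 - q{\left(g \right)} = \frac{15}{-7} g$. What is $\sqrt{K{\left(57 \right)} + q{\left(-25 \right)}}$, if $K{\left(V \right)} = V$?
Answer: $\frac{\sqrt{266}}{7} \approx 2.3299$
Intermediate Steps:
$q{\left(g \right)} = 2 + \frac{15 g}{7}$ ($q{\left(g \right)} = 2 - \frac{15}{-7} g = 2 - 15 \left(- \frac{1}{7}\right) g = 2 - - \frac{15 g}{7} = 2 + \frac{15 g}{7}$)
$\sqrt{K{\left(57 \right)} + q{\left(-25 \right)}} = \sqrt{57 + \left(2 + \frac{15}{7} \left(-25\right)\right)} = \sqrt{57 + \left(2 - \frac{375}{7}\right)} = \sqrt{57 - \frac{361}{7}} = \sqrt{\frac{38}{7}} = \frac{\sqrt{266}}{7}$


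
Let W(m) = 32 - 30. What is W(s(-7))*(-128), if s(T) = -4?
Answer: -256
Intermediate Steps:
W(m) = 2
W(s(-7))*(-128) = 2*(-128) = -256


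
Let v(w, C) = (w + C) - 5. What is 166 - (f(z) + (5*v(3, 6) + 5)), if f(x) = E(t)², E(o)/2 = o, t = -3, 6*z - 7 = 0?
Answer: 105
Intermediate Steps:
v(w, C) = -5 + C + w (v(w, C) = (C + w) - 5 = -5 + C + w)
z = 7/6 (z = 7/6 + (⅙)*0 = 7/6 + 0 = 7/6 ≈ 1.1667)
E(o) = 2*o
f(x) = 36 (f(x) = (2*(-3))² = (-6)² = 36)
166 - (f(z) + (5*v(3, 6) + 5)) = 166 - (36 + (5*(-5 + 6 + 3) + 5)) = 166 - (36 + (5*4 + 5)) = 166 - (36 + (20 + 5)) = 166 - (36 + 25) = 166 - 1*61 = 166 - 61 = 105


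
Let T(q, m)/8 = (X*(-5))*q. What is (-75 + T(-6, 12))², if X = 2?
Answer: 164025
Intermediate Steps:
T(q, m) = -80*q (T(q, m) = 8*((2*(-5))*q) = 8*(-10*q) = -80*q)
(-75 + T(-6, 12))² = (-75 - 80*(-6))² = (-75 + 480)² = 405² = 164025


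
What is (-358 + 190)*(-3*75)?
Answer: 37800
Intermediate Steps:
(-358 + 190)*(-3*75) = -168*(-225) = 37800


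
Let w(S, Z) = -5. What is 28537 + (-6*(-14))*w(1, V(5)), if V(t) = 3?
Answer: 28117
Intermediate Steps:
28537 + (-6*(-14))*w(1, V(5)) = 28537 - 6*(-14)*(-5) = 28537 + 84*(-5) = 28537 - 420 = 28117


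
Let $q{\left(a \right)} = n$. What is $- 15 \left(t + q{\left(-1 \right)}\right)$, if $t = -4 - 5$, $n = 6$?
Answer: $45$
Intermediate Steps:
$q{\left(a \right)} = 6$
$t = -9$ ($t = -4 - 5 = -9$)
$- 15 \left(t + q{\left(-1 \right)}\right) = - 15 \left(-9 + 6\right) = \left(-15\right) \left(-3\right) = 45$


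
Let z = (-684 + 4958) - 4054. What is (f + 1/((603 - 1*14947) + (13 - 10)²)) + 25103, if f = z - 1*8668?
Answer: 238749424/14335 ≈ 16655.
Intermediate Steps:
z = 220 (z = 4274 - 4054 = 220)
f = -8448 (f = 220 - 1*8668 = 220 - 8668 = -8448)
(f + 1/((603 - 1*14947) + (13 - 10)²)) + 25103 = (-8448 + 1/((603 - 1*14947) + (13 - 10)²)) + 25103 = (-8448 + 1/((603 - 14947) + 3²)) + 25103 = (-8448 + 1/(-14344 + 9)) + 25103 = (-8448 + 1/(-14335)) + 25103 = (-8448 - 1/14335) + 25103 = -121102081/14335 + 25103 = 238749424/14335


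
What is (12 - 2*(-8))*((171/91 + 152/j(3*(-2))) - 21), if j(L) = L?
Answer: -48544/39 ≈ -1244.7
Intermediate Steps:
(12 - 2*(-8))*((171/91 + 152/j(3*(-2))) - 21) = (12 - 2*(-8))*((171/91 + 152/((3*(-2)))) - 21) = (12 + 16)*((171*(1/91) + 152/(-6)) - 21) = 28*((171/91 + 152*(-1/6)) - 21) = 28*((171/91 - 76/3) - 21) = 28*(-6403/273 - 21) = 28*(-12136/273) = -48544/39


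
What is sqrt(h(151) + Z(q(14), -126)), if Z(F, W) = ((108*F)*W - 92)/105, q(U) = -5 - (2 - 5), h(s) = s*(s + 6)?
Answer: sqrt(264217695)/105 ≈ 154.81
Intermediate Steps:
h(s) = s*(6 + s)
q(U) = -2 (q(U) = -5 - 1*(-3) = -5 + 3 = -2)
Z(F, W) = -92/105 + 36*F*W/35 (Z(F, W) = (108*F*W - 92)*(1/105) = (-92 + 108*F*W)*(1/105) = -92/105 + 36*F*W/35)
sqrt(h(151) + Z(q(14), -126)) = sqrt(151*(6 + 151) + (-92/105 + (36/35)*(-2)*(-126))) = sqrt(151*157 + (-92/105 + 1296/5)) = sqrt(23707 + 27124/105) = sqrt(2516359/105) = sqrt(264217695)/105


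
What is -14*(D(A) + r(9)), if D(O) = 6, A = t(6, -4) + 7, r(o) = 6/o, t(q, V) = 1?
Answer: -280/3 ≈ -93.333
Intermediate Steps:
A = 8 (A = 1 + 7 = 8)
-14*(D(A) + r(9)) = -14*(6 + 6/9) = -14*(6 + 6*(⅑)) = -14*(6 + ⅔) = -14*20/3 = -280/3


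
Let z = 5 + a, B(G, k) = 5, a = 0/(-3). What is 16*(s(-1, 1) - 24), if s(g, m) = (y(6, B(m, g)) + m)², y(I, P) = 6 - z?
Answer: -320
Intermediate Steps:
a = 0 (a = 0*(-⅓) = 0)
z = 5 (z = 5 + 0 = 5)
y(I, P) = 1 (y(I, P) = 6 - 1*5 = 6 - 5 = 1)
s(g, m) = (1 + m)²
16*(s(-1, 1) - 24) = 16*((1 + 1)² - 24) = 16*(2² - 24) = 16*(4 - 24) = 16*(-20) = -320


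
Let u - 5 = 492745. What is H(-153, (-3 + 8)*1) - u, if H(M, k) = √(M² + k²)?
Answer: -492750 + √23434 ≈ -4.9260e+5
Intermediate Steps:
u = 492750 (u = 5 + 492745 = 492750)
H(-153, (-3 + 8)*1) - u = √((-153)² + ((-3 + 8)*1)²) - 1*492750 = √(23409 + (5*1)²) - 492750 = √(23409 + 5²) - 492750 = √(23409 + 25) - 492750 = √23434 - 492750 = -492750 + √23434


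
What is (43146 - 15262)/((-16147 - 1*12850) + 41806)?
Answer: 27884/12809 ≈ 2.1769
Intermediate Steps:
(43146 - 15262)/((-16147 - 1*12850) + 41806) = 27884/((-16147 - 12850) + 41806) = 27884/(-28997 + 41806) = 27884/12809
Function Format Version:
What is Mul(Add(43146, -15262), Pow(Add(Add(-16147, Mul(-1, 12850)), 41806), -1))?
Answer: Rational(27884, 12809) ≈ 2.1769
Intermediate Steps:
Mul(Add(43146, -15262), Pow(Add(Add(-16147, Mul(-1, 12850)), 41806), -1)) = Mul(27884, Pow(Add(Add(-16147, -12850), 41806), -1)) = Mul(27884, Pow(Add(-28997, 41806), -1)) = Mul(27884, Pow(12809, -1)) = Mul(27884, Rational(1, 12809)) = Rational(27884, 12809)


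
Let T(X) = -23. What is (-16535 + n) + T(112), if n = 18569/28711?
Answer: -475378169/28711 ≈ -16557.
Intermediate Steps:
n = 18569/28711 (n = 18569*(1/28711) = 18569/28711 ≈ 0.64676)
(-16535 + n) + T(112) = (-16535 + 18569/28711) - 23 = -474717816/28711 - 23 = -475378169/28711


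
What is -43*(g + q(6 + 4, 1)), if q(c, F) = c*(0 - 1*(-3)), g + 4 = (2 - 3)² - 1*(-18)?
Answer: -1935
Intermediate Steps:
g = 15 (g = -4 + ((2 - 3)² - 1*(-18)) = -4 + ((-1)² + 18) = -4 + (1 + 18) = -4 + 19 = 15)
q(c, F) = 3*c (q(c, F) = c*(0 + 3) = c*3 = 3*c)
-43*(g + q(6 + 4, 1)) = -43*(15 + 3*(6 + 4)) = -43*(15 + 3*10) = -43*(15 + 30) = -43*45 = -1935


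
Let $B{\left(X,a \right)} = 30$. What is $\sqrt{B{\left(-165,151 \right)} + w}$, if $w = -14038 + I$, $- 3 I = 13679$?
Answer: $\frac{i \sqrt{167109}}{3} \approx 136.26 i$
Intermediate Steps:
$I = - \frac{13679}{3}$ ($I = \left(- \frac{1}{3}\right) 13679 = - \frac{13679}{3} \approx -4559.7$)
$w = - \frac{55793}{3}$ ($w = -14038 - \frac{13679}{3} = - \frac{55793}{3} \approx -18598.0$)
$\sqrt{B{\left(-165,151 \right)} + w} = \sqrt{30 - \frac{55793}{3}} = \sqrt{- \frac{55703}{3}} = \frac{i \sqrt{167109}}{3}$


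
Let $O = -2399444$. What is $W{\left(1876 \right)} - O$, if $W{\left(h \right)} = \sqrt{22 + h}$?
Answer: $2399444 + \sqrt{1898} \approx 2.3995 \cdot 10^{6}$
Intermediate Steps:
$W{\left(1876 \right)} - O = \sqrt{22 + 1876} - -2399444 = \sqrt{1898} + 2399444 = 2399444 + \sqrt{1898}$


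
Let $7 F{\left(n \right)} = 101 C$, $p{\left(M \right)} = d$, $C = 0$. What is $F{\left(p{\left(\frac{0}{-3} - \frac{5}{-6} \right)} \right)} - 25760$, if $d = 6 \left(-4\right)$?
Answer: $-25760$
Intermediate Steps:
$d = -24$
$p{\left(M \right)} = -24$
$F{\left(n \right)} = 0$ ($F{\left(n \right)} = \frac{101 \cdot 0}{7} = \frac{1}{7} \cdot 0 = 0$)
$F{\left(p{\left(\frac{0}{-3} - \frac{5}{-6} \right)} \right)} - 25760 = 0 - 25760 = -25760$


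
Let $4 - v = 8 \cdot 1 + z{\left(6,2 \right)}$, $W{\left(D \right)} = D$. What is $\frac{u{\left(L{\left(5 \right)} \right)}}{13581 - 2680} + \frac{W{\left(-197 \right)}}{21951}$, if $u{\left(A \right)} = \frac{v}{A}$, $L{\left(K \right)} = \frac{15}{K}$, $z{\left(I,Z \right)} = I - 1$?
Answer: $- \frac{2213350}{239287851} \approx -0.0092497$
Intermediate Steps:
$z{\left(I,Z \right)} = -1 + I$
$v = -9$ ($v = 4 - \left(8 \cdot 1 + \left(-1 + 6\right)\right) = 4 - \left(8 + 5\right) = 4 - 13 = -9$)
$u{\left(A \right)} = - \frac{9}{A}$
$\frac{u{\left(L{\left(5 \right)} \right)}}{13581 - 2680} + \frac{W{\left(-197 \right)}}{21951} = \frac{\left(-9\right) \frac{1}{15 \cdot \frac{1}{5}}}{13581 - 2680} - \frac{197}{21951} = \frac{\left(-9\right) \frac{1}{15 \cdot \frac{1}{5}}}{10901} - \frac{197}{21951} = - \frac{9}{3} \cdot \frac{1}{10901} - \frac{197}{21951} = \left(-9\right) \frac{1}{3} \cdot \frac{1}{10901} - \frac{197}{21951} = \left(-3\right) \frac{1}{10901} - \frac{197}{21951} = - \frac{3}{10901} - \frac{197}{21951} = - \frac{2213350}{239287851}$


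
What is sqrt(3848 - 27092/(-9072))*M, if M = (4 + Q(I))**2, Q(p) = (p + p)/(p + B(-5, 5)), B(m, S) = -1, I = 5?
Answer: 169*sqrt(61138259)/504 ≈ 2621.9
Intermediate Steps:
Q(p) = 2*p/(-1 + p) (Q(p) = (p + p)/(p - 1) = (2*p)/(-1 + p) = 2*p/(-1 + p))
M = 169/4 (M = (4 + 2*5/(-1 + 5))**2 = (4 + 2*5/4)**2 = (4 + 2*5*(1/4))**2 = (4 + 5/2)**2 = (13/2)**2 = 169/4 ≈ 42.250)
sqrt(3848 - 27092/(-9072))*M = sqrt(3848 - 27092/(-9072))*(169/4) = sqrt(3848 - 27092*(-1/9072))*(169/4) = sqrt(3848 + 6773/2268)*(169/4) = sqrt(8734037/2268)*(169/4) = (sqrt(61138259)/126)*(169/4) = 169*sqrt(61138259)/504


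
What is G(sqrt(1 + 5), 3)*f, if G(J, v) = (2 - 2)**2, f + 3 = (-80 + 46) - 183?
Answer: 0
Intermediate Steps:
f = -220 (f = -3 + ((-80 + 46) - 183) = -3 + (-34 - 183) = -3 - 217 = -220)
G(J, v) = 0 (G(J, v) = 0**2 = 0)
G(sqrt(1 + 5), 3)*f = 0*(-220) = 0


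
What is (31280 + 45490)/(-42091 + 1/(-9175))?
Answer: -352182375/193092463 ≈ -1.8239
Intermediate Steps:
(31280 + 45490)/(-42091 + 1/(-9175)) = 76770/(-42091 - 1/9175) = 76770/(-386184926/9175) = 76770*(-9175/386184926) = -352182375/193092463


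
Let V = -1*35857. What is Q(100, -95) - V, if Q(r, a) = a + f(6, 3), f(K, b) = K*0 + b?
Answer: 35765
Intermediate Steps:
f(K, b) = b (f(K, b) = 0 + b = b)
Q(r, a) = 3 + a (Q(r, a) = a + 3 = 3 + a)
V = -35857
Q(100, -95) - V = (3 - 95) - 1*(-35857) = -92 + 35857 = 35765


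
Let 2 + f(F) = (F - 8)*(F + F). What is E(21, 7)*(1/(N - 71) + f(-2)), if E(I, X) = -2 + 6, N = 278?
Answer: 31468/207 ≈ 152.02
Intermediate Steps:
E(I, X) = 4
f(F) = -2 + 2*F*(-8 + F) (f(F) = -2 + (F - 8)*(F + F) = -2 + (-8 + F)*(2*F) = -2 + 2*F*(-8 + F))
E(21, 7)*(1/(N - 71) + f(-2)) = 4*(1/(278 - 71) + (-2 - 16*(-2) + 2*(-2)**2)) = 4*(1/207 + (-2 + 32 + 2*4)) = 4*(1/207 + (-2 + 32 + 8)) = 4*(1/207 + 38) = 4*(7867/207) = 31468/207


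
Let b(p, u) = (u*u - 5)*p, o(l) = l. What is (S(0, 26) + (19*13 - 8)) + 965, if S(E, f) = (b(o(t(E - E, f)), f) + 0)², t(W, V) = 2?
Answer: 1802168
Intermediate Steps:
b(p, u) = p*(-5 + u²) (b(p, u) = (u² - 5)*p = (-5 + u²)*p = p*(-5 + u²))
S(E, f) = (-10 + 2*f²)² (S(E, f) = (2*(-5 + f²) + 0)² = ((-10 + 2*f²) + 0)² = (-10 + 2*f²)²)
(S(0, 26) + (19*13 - 8)) + 965 = (4*(-5 + 26²)² + (19*13 - 8)) + 965 = (4*(-5 + 676)² + (247 - 8)) + 965 = (4*671² + 239) + 965 = (4*450241 + 239) + 965 = (1800964 + 239) + 965 = 1801203 + 965 = 1802168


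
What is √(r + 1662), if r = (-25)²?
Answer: √2287 ≈ 47.823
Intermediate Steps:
r = 625
√(r + 1662) = √(625 + 1662) = √2287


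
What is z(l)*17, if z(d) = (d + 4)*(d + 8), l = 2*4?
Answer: 3264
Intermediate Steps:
l = 8
z(d) = (4 + d)*(8 + d)
z(l)*17 = (32 + 8**2 + 12*8)*17 = (32 + 64 + 96)*17 = 192*17 = 3264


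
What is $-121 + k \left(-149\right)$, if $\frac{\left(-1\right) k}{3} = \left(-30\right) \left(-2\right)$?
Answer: $26699$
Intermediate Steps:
$k = -180$ ($k = - 3 \left(\left(-30\right) \left(-2\right)\right) = \left(-3\right) 60 = -180$)
$-121 + k \left(-149\right) = -121 - -26820 = -121 + 26820 = 26699$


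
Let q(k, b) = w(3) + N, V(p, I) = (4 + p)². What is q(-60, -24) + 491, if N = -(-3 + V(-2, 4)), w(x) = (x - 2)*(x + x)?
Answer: 496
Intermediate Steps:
w(x) = 2*x*(-2 + x) (w(x) = (-2 + x)*(2*x) = 2*x*(-2 + x))
N = -1 (N = -(-3 + (4 - 2)²) = -(-3 + 2²) = -(-3 + 4) = -1*1 = -1)
q(k, b) = 5 (q(k, b) = 2*3*(-2 + 3) - 1 = 2*3*1 - 1 = 6 - 1 = 5)
q(-60, -24) + 491 = 5 + 491 = 496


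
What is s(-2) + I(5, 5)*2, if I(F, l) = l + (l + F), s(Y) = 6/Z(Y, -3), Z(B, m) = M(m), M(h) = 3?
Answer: 32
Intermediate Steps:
Z(B, m) = 3
s(Y) = 2 (s(Y) = 6/3 = 6*(⅓) = 2)
I(F, l) = F + 2*l (I(F, l) = l + (F + l) = F + 2*l)
s(-2) + I(5, 5)*2 = 2 + (5 + 2*5)*2 = 2 + (5 + 10)*2 = 2 + 15*2 = 2 + 30 = 32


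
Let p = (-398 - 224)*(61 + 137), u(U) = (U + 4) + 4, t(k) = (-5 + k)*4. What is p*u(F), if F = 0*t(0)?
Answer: -985248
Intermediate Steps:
t(k) = -20 + 4*k
F = 0 (F = 0*(-20 + 4*0) = 0*(-20 + 0) = 0*(-20) = 0)
u(U) = 8 + U (u(U) = (4 + U) + 4 = 8 + U)
p = -123156 (p = -622*198 = -123156)
p*u(F) = -123156*(8 + 0) = -123156*8 = -985248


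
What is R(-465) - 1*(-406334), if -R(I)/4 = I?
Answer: 408194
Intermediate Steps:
R(I) = -4*I
R(-465) - 1*(-406334) = -4*(-465) - 1*(-406334) = 1860 + 406334 = 408194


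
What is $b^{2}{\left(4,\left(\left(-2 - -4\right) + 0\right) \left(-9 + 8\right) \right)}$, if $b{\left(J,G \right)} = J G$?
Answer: $64$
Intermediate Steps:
$b{\left(J,G \right)} = G J$
$b^{2}{\left(4,\left(\left(-2 - -4\right) + 0\right) \left(-9 + 8\right) \right)} = \left(\left(\left(-2 - -4\right) + 0\right) \left(-9 + 8\right) 4\right)^{2} = \left(\left(\left(-2 + 4\right) + 0\right) \left(-1\right) 4\right)^{2} = \left(\left(2 + 0\right) \left(-1\right) 4\right)^{2} = \left(2 \left(-1\right) 4\right)^{2} = \left(\left(-2\right) 4\right)^{2} = \left(-8\right)^{2} = 64$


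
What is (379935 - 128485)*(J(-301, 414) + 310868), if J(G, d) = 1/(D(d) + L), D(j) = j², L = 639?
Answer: 2689518070200490/34407 ≈ 7.8168e+10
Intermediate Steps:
J(G, d) = 1/(639 + d²) (J(G, d) = 1/(d² + 639) = 1/(639 + d²))
(379935 - 128485)*(J(-301, 414) + 310868) = (379935 - 128485)*(1/(639 + 414²) + 310868) = 251450*(1/(639 + 171396) + 310868) = 251450*(1/172035 + 310868) = 251450*(53480176381/172035) = 2689518070200490/34407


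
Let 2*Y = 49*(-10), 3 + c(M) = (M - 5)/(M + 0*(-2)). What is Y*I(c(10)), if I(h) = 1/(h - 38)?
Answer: 490/81 ≈ 6.0494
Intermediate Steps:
c(M) = -3 + (-5 + M)/M (c(M) = -3 + (M - 5)/(M + 0*(-2)) = -3 + (-5 + M)/(M + 0) = -3 + (-5 + M)/M)
I(h) = 1/(-38 + h)
Y = -245 (Y = (49*(-10))/2 = (½)*(-490) = -245)
Y*I(c(10)) = -245/(-38 + (-2 - 5/10)) = -245/(-38 + (-2 - 5*⅒)) = -245/(-38 + (-2 - ½)) = -245/(-38 - 5/2) = -245/(-81/2) = -245*(-2/81) = 490/81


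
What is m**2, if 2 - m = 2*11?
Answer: 400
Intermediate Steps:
m = -20 (m = 2 - 2*11 = 2 - 1*22 = 2 - 22 = -20)
m**2 = (-20)**2 = 400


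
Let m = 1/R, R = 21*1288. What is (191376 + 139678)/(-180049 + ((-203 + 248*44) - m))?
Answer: -8954348592/4580308321 ≈ -1.9550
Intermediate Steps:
R = 27048
m = 1/27048 ≈ 3.6971e-5
(191376 + 139678)/(-180049 + ((-203 + 248*44) - m)) = (191376 + 139678)/(-180049 + ((-203 + 248*44) - 1*1/27048)) = 331054/(-180049 + ((-203 + 10912) - 1/27048)) = 331054/(-180049 + (10709 - 1/27048)) = 331054/(-180049 + 289657031/27048) = 331054/(-4580308321/27048) = 331054*(-27048/4580308321) = -8954348592/4580308321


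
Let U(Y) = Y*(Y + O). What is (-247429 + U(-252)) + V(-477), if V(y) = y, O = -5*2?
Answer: -181882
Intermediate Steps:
O = -10
U(Y) = Y*(-10 + Y) (U(Y) = Y*(Y - 10) = Y*(-10 + Y))
(-247429 + U(-252)) + V(-477) = (-247429 - 252*(-10 - 252)) - 477 = (-247429 - 252*(-262)) - 477 = (-247429 + 66024) - 477 = -181405 - 477 = -181882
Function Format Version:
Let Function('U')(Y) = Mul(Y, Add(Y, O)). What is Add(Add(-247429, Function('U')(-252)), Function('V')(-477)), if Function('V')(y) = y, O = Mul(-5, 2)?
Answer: -181882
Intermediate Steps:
O = -10
Function('U')(Y) = Mul(Y, Add(-10, Y)) (Function('U')(Y) = Mul(Y, Add(Y, -10)) = Mul(Y, Add(-10, Y)))
Add(Add(-247429, Function('U')(-252)), Function('V')(-477)) = Add(Add(-247429, Mul(-252, Add(-10, -252))), -477) = Add(Add(-247429, Mul(-252, -262)), -477) = Add(Add(-247429, 66024), -477) = Add(-181405, -477) = -181882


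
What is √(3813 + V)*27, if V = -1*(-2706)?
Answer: 27*√6519 ≈ 2180.0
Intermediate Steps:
V = 2706
√(3813 + V)*27 = √(3813 + 2706)*27 = √6519*27 = 27*√6519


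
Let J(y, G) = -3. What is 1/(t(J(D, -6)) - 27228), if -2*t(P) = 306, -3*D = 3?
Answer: -1/27381 ≈ -3.6522e-5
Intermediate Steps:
D = -1 (D = -1/3*3 = -1)
t(P) = -153 (t(P) = -1/2*306 = -153)
1/(t(J(D, -6)) - 27228) = 1/(-153 - 27228) = 1/(-27381) = -1/27381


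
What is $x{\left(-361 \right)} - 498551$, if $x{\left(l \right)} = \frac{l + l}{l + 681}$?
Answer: $- \frac{79768521}{160} \approx -4.9855 \cdot 10^{5}$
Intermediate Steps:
$x{\left(l \right)} = \frac{2 l}{681 + l}$
$x{\left(-361 \right)} - 498551 = 2 \left(-361\right) \frac{1}{681 - 361} - 498551 = 2 \left(-361\right) \frac{1}{320} - 498551 = - \frac{361}{160} - 498551 = - \frac{79768521}{160}$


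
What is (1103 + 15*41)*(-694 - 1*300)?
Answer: -1707692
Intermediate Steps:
(1103 + 15*41)*(-694 - 1*300) = (1103 + 615)*(-694 - 300) = 1718*(-994) = -1707692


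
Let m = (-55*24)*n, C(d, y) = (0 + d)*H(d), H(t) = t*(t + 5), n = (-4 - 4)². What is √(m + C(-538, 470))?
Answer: 2*I*√38589533 ≈ 12424.0*I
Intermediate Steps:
n = 64 (n = (-8)² = 64)
H(t) = t*(5 + t)
C(d, y) = d²*(5 + d) (C(d, y) = (0 + d)*(d*(5 + d)) = d*(d*(5 + d)) = d²*(5 + d))
m = -84480 (m = -55*24*64 = -1320*64 = -84480)
√(m + C(-538, 470)) = √(-84480 + (-538)²*(5 - 538)) = √(-84480 + 289444*(-533)) = √(-84480 - 154273652) = √(-154358132) = 2*I*√38589533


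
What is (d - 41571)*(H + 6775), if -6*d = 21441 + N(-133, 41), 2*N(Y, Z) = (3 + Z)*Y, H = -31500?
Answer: 6624841225/6 ≈ 1.1041e+9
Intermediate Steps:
N(Y, Z) = Y*(3 + Z)/2 (N(Y, Z) = ((3 + Z)*Y)/2 = (Y*(3 + Z))/2 = Y*(3 + Z)/2)
d = -18515/6 (d = -(21441 + (1/2)*(-133)*(3 + 41))/6 = -(21441 + (1/2)*(-133)*44)/6 = -(21441 - 2926)/6 = -1/6*18515 = -18515/6 ≈ -3085.8)
(d - 41571)*(H + 6775) = (-18515/6 - 41571)*(-31500 + 6775) = -267941/6*(-24725) = 6624841225/6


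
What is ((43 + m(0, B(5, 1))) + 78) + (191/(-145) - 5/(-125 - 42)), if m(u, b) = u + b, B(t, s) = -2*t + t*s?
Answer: 2777768/24215 ≈ 114.71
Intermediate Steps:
B(t, s) = -2*t + s*t
m(u, b) = b + u
((43 + m(0, B(5, 1))) + 78) + (191/(-145) - 5/(-125 - 42)) = ((43 + (5*(-2 + 1) + 0)) + 78) + (191/(-145) - 5/(-125 - 42)) = ((43 + (5*(-1) + 0)) + 78) + (191*(-1/145) - 5/(-167)) = ((43 + (-5 + 0)) + 78) + (-191/145 - 5*(-1/167)) = ((43 - 5) + 78) + (-191/145 + 5/167) = (38 + 78) - 31172/24215 = 116 - 31172/24215 = 2777768/24215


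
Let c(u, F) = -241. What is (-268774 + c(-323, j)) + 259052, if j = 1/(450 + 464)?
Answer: -9963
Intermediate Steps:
j = 1/914 ≈ 0.0010941
(-268774 + c(-323, j)) + 259052 = (-268774 - 241) + 259052 = -269015 + 259052 = -9963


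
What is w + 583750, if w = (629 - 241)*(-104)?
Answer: 543398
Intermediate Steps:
w = -40352 (w = 388*(-104) = -40352)
w + 583750 = -40352 + 583750 = 543398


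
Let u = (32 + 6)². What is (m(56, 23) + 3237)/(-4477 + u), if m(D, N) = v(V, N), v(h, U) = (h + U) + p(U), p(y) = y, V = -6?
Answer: -3277/3033 ≈ -1.0804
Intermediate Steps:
v(h, U) = h + 2*U (v(h, U) = (h + U) + U = (U + h) + U = h + 2*U)
m(D, N) = -6 + 2*N
u = 1444 (u = 38² = 1444)
(m(56, 23) + 3237)/(-4477 + u) = ((-6 + 2*23) + 3237)/(-4477 + 1444) = ((-6 + 46) + 3237)/(-3033) = (40 + 3237)*(-1/3033) = 3277*(-1/3033) = -3277/3033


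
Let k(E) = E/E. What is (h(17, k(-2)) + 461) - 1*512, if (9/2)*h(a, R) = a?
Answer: -425/9 ≈ -47.222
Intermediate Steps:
k(E) = 1
h(a, R) = 2*a/9
(h(17, k(-2)) + 461) - 1*512 = ((2/9)*17 + 461) - 1*512 = (34/9 + 461) - 512 = 4183/9 - 512 = -425/9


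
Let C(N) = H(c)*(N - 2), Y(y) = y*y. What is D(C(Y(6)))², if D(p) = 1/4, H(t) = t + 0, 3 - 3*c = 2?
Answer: 1/16 ≈ 0.062500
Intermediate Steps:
c = ⅓ (c = 1 - ⅓*2 = 1 - ⅔ = ⅓ ≈ 0.33333)
H(t) = t
Y(y) = y²
C(N) = -⅔ + N/3 (C(N) = (N - 2)/3 = (-2 + N)/3 = -⅔ + N/3)
D(p) = ¼
D(C(Y(6)))² = (¼)² = 1/16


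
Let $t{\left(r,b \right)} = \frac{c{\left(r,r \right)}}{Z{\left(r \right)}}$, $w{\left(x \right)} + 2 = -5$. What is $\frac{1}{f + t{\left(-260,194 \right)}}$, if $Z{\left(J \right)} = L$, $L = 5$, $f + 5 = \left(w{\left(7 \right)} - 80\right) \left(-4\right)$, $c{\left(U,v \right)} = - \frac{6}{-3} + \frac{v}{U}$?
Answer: $\frac{5}{1718} \approx 0.0029104$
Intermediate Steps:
$c{\left(U,v \right)} = 2 + \frac{v}{U}$ ($c{\left(U,v \right)} = \left(-6\right) \left(- \frac{1}{3}\right) + \frac{v}{U} = 2 + \frac{v}{U}$)
$w{\left(x \right)} = -7$ ($w{\left(x \right)} = -2 - 5 = -7$)
$f = 343$ ($f = -5 + \left(-7 - 80\right) \left(-4\right) = -5 - -348 = -5 + 348 = 343$)
$Z{\left(J \right)} = 5$
$t{\left(r,b \right)} = \frac{3}{5}$ ($t{\left(r,b \right)} = \frac{2 + \frac{r}{r}}{5} = \left(2 + 1\right) \frac{1}{5} = 3 \cdot \frac{1}{5} = \frac{3}{5}$)
$\frac{1}{f + t{\left(-260,194 \right)}} = \frac{1}{343 + \frac{3}{5}} = \frac{1}{\frac{1718}{5}} = \frac{5}{1718}$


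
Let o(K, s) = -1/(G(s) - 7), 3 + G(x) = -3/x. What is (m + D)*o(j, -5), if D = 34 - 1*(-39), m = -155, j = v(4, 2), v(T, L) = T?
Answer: -410/47 ≈ -8.7234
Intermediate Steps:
j = 4
G(x) = -3 - 3/x
D = 73 (D = 34 + 39 = 73)
o(K, s) = -1/(-10 - 3/s) (o(K, s) = -1/((-3 - 3/s) - 7) = -1/(-10 - 3/s))
(m + D)*o(j, -5) = (-155 + 73)*(-5/(3 + 10*(-5))) = -(-410)/(3 - 50) = -(-410)/(-47) = -(-410)*(-1)/47 = -82*5/47 = -410/47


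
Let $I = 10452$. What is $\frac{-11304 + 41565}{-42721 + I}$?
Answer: $- \frac{30261}{32269} \approx -0.93777$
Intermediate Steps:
$\frac{-11304 + 41565}{-42721 + I} = \frac{-11304 + 41565}{-42721 + 10452} = \frac{30261}{-32269} = 30261 \left(- \frac{1}{32269}\right) = - \frac{30261}{32269}$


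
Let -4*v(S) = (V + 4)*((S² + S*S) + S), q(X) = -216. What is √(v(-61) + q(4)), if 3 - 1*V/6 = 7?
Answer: √36689 ≈ 191.54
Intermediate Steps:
V = -24 (V = 18 - 6*7 = 18 - 42 = -24)
v(S) = 5*S + 10*S² (v(S) = -(-24 + 4)*((S² + S*S) + S)/4 = -(-5)*((S² + S²) + S) = -(-5)*(2*S² + S) = -(-5)*(S + 2*S²) = -(-40*S² - 20*S)/4 = 5*S + 10*S²)
√(v(-61) + q(4)) = √(5*(-61)*(1 + 2*(-61)) - 216) = √(5*(-61)*(1 - 122) - 216) = √(5*(-61)*(-121) - 216) = √(36905 - 216) = √36689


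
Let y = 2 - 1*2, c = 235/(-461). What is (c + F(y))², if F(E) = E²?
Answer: 55225/212521 ≈ 0.25986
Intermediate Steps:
c = -235/461 (c = 235*(-1/461) = -235/461 ≈ -0.50976)
y = 0 (y = 2 - 2 = 0)
(c + F(y))² = (-235/461 + 0²)² = (-235/461 + 0)² = (-235/461)² = 55225/212521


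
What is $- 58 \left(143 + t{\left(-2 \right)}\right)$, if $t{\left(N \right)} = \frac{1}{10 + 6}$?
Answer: $- \frac{66381}{8} \approx -8297.6$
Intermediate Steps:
$t{\left(N \right)} = \frac{1}{16}$
$- 58 \left(143 + t{\left(-2 \right)}\right) = - 58 \left(143 + \frac{1}{16}\right) = \left(-58\right) \frac{2289}{16} = - \frac{66381}{8}$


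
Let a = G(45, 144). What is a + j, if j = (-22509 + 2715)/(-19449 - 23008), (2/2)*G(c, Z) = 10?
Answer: 444364/42457 ≈ 10.466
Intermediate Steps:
G(c, Z) = 10
a = 10
j = 19794/42457 (j = -19794/(-42457) = -19794*(-1/42457) = 19794/42457 ≈ 0.46621)
a + j = 10 + 19794/42457 = 444364/42457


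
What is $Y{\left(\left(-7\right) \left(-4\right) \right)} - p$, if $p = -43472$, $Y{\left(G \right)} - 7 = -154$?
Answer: $43325$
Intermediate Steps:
$Y{\left(G \right)} = -147$ ($Y{\left(G \right)} = 7 - 154 = -147$)
$Y{\left(\left(-7\right) \left(-4\right) \right)} - p = -147 - -43472 = -147 + 43472 = 43325$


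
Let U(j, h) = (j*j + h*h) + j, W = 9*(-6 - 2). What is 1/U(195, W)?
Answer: 1/43404 ≈ 2.3039e-5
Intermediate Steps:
W = -72 (W = 9*(-8) = -72)
U(j, h) = j + h² + j² (U(j, h) = (j² + h²) + j = (h² + j²) + j = j + h² + j²)
1/U(195, W) = 1/(195 + (-72)² + 195²) = 1/(195 + 5184 + 38025) = 1/43404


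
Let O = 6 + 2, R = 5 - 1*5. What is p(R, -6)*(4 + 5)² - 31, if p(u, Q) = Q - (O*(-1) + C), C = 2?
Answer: -31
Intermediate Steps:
R = 0 (R = 5 - 5 = 0)
O = 8
p(u, Q) = 6 + Q (p(u, Q) = Q - (8*(-1) + 2) = Q - (-8 + 2) = Q - 1*(-6) = Q + 6 = 6 + Q)
p(R, -6)*(4 + 5)² - 31 = (6 - 6)*(4 + 5)² - 31 = 0*9² - 31 = 0*81 - 31 = 0 - 31 = -31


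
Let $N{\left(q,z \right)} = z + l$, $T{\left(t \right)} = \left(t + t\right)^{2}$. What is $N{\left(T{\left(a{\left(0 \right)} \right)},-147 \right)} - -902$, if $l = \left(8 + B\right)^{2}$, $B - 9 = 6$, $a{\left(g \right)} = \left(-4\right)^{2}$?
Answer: $1284$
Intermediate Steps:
$a{\left(g \right)} = 16$
$B = 15$ ($B = 9 + 6 = 15$)
$T{\left(t \right)} = 4 t^{2}$ ($T{\left(t \right)} = \left(2 t\right)^{2} = 4 t^{2}$)
$l = 529$ ($l = \left(8 + 15\right)^{2} = 23^{2} = 529$)
$N{\left(q,z \right)} = 529 + z$ ($N{\left(q,z \right)} = z + 529 = 529 + z$)
$N{\left(T{\left(a{\left(0 \right)} \right)},-147 \right)} - -902 = \left(529 - 147\right) - -902 = 382 + 902 = 1284$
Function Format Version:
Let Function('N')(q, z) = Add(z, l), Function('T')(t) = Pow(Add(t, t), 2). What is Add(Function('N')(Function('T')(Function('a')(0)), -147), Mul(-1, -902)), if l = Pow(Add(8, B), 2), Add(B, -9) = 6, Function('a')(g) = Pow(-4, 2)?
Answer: 1284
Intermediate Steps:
Function('a')(g) = 16
B = 15 (B = Add(9, 6) = 15)
Function('T')(t) = Mul(4, Pow(t, 2)) (Function('T')(t) = Pow(Mul(2, t), 2) = Mul(4, Pow(t, 2)))
l = 529 (l = Pow(Add(8, 15), 2) = Pow(23, 2) = 529)
Function('N')(q, z) = Add(529, z) (Function('N')(q, z) = Add(z, 529) = Add(529, z))
Add(Function('N')(Function('T')(Function('a')(0)), -147), Mul(-1, -902)) = Add(Add(529, -147), Mul(-1, -902)) = Add(382, 902) = 1284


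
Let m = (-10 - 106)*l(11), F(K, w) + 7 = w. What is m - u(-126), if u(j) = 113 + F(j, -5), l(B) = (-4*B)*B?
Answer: 56043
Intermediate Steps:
F(K, w) = -7 + w
l(B) = -4*B²
m = 56144 (m = (-10 - 106)*(-4*11²) = -(-464)*121 = -116*(-484) = 56144)
u(j) = 101 (u(j) = 113 + (-7 - 5) = 113 - 12 = 101)
m - u(-126) = 56144 - 1*101 = 56144 - 101 = 56043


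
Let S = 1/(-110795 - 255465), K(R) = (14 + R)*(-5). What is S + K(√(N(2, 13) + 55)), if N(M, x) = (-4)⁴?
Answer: -25638201/366260 - 5*√311 ≈ -158.18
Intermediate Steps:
N(M, x) = 256
K(R) = -70 - 5*R
S = -1/366260 (S = 1/(-366260) = -1/366260 ≈ -2.7303e-6)
S + K(√(N(2, 13) + 55)) = -1/366260 + (-70 - 5*√(256 + 55)) = -1/366260 + (-70 - 5*√311) = -25638201/366260 - 5*√311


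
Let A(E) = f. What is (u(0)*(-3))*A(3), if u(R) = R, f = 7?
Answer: 0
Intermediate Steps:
A(E) = 7
(u(0)*(-3))*A(3) = (0*(-3))*7 = 0*7 = 0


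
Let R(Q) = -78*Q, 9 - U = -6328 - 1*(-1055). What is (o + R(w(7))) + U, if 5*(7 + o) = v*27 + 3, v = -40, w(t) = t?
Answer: 22568/5 ≈ 4513.6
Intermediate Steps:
U = 5282 (U = 9 - (-6328 - 1*(-1055)) = 9 - (-6328 + 1055) = 9 - 1*(-5273) = 9 + 5273 = 5282)
R(Q) = -78*Q (R(Q) = -39*2*Q = -78*Q)
o = -1112/5 (o = -7 + (-40*27 + 3)/5 = -7 + (-1080 + 3)/5 = -7 + (⅕)*(-1077) = -7 - 1077/5 = -1112/5 ≈ -222.40)
(o + R(w(7))) + U = (-1112/5 - 78*7) + 5282 = (-1112/5 - 546) + 5282 = -3842/5 + 5282 = 22568/5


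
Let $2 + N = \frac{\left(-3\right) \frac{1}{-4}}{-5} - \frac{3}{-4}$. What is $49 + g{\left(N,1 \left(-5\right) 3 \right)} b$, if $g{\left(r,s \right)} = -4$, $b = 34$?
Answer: $-87$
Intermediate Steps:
$N = - \frac{7}{5}$ ($N = -2 + \left(\frac{\left(-3\right) \frac{1}{-4}}{-5} - \frac{3}{-4}\right) = -2 + \left(\left(-3\right) \left(- \frac{1}{4}\right) \left(- \frac{1}{5}\right) - - \frac{3}{4}\right) = -2 + \left(\frac{3}{4} \left(- \frac{1}{5}\right) + \frac{3}{4}\right) = -2 + \left(- \frac{3}{20} + \frac{3}{4}\right) = -2 + \frac{3}{5} = - \frac{7}{5} \approx -1.4$)
$49 + g{\left(N,1 \left(-5\right) 3 \right)} b = 49 - 136 = -87$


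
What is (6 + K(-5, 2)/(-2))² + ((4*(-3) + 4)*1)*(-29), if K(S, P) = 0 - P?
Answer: 281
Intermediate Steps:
K(S, P) = -P
(6 + K(-5, 2)/(-2))² + ((4*(-3) + 4)*1)*(-29) = (6 - 1*2/(-2))² + ((4*(-3) + 4)*1)*(-29) = (6 - 2*(-½))² + ((-12 + 4)*1)*(-29) = (6 + 1)² - 8*1*(-29) = 7² - 8*(-29) = 49 + 232 = 281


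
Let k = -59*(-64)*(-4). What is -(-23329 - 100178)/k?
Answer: -123507/15104 ≈ -8.1771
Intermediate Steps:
k = -15104 (k = 3776*(-4) = -15104)
-(-23329 - 100178)/k = -(-23329 - 100178)/(-15104) = -(-123507)*(-1)/15104 = -1*123507/15104 = -123507/15104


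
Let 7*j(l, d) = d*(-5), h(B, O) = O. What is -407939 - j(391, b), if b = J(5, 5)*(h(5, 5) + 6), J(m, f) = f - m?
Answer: -407939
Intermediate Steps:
b = 0 (b = (5 - 1*5)*(5 + 6) = (5 - 5)*11 = 0*11 = 0)
j(l, d) = -5*d/7 (j(l, d) = (d*(-5))/7 = (-5*d)/7 = -5*d/7)
-407939 - j(391, b) = -407939 - (-5)*0/7 = -407939 - 1*0 = -407939 + 0 = -407939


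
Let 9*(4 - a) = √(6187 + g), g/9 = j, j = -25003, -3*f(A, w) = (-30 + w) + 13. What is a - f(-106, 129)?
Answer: 124/3 - 2*I*√54710/9 ≈ 41.333 - 51.978*I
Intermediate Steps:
f(A, w) = 17/3 - w/3 (f(A, w) = -((-30 + w) + 13)/3 = -(-17 + w)/3 = 17/3 - w/3)
g = -225027 (g = 9*(-25003) = -225027)
a = 4 - 2*I*√54710/9 (a = 4 - √(6187 - 225027)/9 = 4 - 2*I*√54710/9 ≈ 4.0 - 51.978*I)
a - f(-106, 129) = (4 - 2*I*√54710/9) - (17/3 - ⅓*129) = (4 - 2*I*√54710/9) - (17/3 - 43) = (4 - 2*I*√54710/9) - 1*(-112/3) = (4 - 2*I*√54710/9) + 112/3 = 124/3 - 2*I*√54710/9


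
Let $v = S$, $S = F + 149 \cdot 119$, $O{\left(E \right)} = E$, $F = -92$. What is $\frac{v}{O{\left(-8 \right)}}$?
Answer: $- \frac{17639}{8} \approx -2204.9$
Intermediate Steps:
$S = 17639$ ($S = -92 + 149 \cdot 119 = -92 + 17731 = 17639$)
$v = 17639$
$\frac{v}{O{\left(-8 \right)}} = \frac{17639}{-8} = 17639 \left(- \frac{1}{8}\right) = - \frac{17639}{8}$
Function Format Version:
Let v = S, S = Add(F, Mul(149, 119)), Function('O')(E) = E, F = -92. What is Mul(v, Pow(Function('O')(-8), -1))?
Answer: Rational(-17639, 8) ≈ -2204.9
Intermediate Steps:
S = 17639 (S = Add(-92, Mul(149, 119)) = Add(-92, 17731) = 17639)
v = 17639
Mul(v, Pow(Function('O')(-8), -1)) = Mul(17639, Pow(-8, -1)) = Mul(17639, Rational(-1, 8)) = Rational(-17639, 8)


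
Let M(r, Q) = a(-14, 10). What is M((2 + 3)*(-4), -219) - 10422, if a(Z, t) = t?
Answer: -10412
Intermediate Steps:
M(r, Q) = 10
M((2 + 3)*(-4), -219) - 10422 = 10 - 10422 = -10412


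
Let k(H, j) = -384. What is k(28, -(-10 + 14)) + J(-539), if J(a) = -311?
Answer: -695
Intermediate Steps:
k(28, -(-10 + 14)) + J(-539) = -384 - 311 = -695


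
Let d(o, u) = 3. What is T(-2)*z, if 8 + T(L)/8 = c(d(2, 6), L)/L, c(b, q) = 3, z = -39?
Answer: 2964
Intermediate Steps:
T(L) = -64 + 24/L (T(L) = -64 + 8*(3/L) = -64 + 24/L)
T(-2)*z = (-64 + 24/(-2))*(-39) = (-64 + 24*(-½))*(-39) = (-64 - 12)*(-39) = -76*(-39) = 2964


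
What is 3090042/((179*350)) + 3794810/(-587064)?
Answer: 6460276927/150735900 ≈ 42.858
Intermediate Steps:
3090042/((179*350)) + 3794810/(-587064) = 3090042/62650 + 3794810*(-1/587064) = 3090042*(1/62650) - 31105/4812 = 1545021/31325 - 31105/4812 = 6460276927/150735900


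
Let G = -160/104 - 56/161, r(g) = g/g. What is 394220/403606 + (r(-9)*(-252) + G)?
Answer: -15260333446/60339097 ≈ -252.91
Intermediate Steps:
r(g) = 1
G = -564/299 (G = -160*1/104 - 56*1/161 = -20/13 - 8/23 = -564/299 ≈ -1.8863)
394220/403606 + (r(-9)*(-252) + G) = 394220/403606 + (1*(-252) - 564/299) = 394220*(1/403606) + (-252 - 564/299) = 197110/201803 - 75912/299 = -15260333446/60339097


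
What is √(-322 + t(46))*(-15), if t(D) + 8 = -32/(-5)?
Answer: -3*I*√8090 ≈ -269.83*I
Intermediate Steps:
t(D) = -8/5 (t(D) = -8 - 32/(-5) = -8 - 32*(-⅕) = -8 + 32/5 = -8/5)
√(-322 + t(46))*(-15) = √(-322 - 8/5)*(-15) = √(-1618/5)*(-15) = (I*√8090/5)*(-15) = -3*I*√8090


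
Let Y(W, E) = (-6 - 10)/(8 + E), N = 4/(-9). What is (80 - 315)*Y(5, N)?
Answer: 8460/17 ≈ 497.65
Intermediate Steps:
N = -4/9 (N = 4*(-⅑) = -4/9 ≈ -0.44444)
Y(W, E) = -16/(8 + E)
(80 - 315)*Y(5, N) = (80 - 315)*(-16/(8 - 4/9)) = -(-3760)/68/9 = -(-3760)*9/68 = -235*(-36/17) = 8460/17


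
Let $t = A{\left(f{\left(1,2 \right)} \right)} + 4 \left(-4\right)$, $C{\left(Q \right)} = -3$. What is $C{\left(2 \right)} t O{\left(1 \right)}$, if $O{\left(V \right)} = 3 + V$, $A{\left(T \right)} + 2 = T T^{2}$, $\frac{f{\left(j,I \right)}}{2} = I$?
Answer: $-552$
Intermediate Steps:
$f{\left(j,I \right)} = 2 I$
$A{\left(T \right)} = -2 + T^{3}$ ($A{\left(T \right)} = -2 + T T^{2} = -2 + T^{3}$)
$t = 46$ ($t = \left(-2 + \left(2 \cdot 2\right)^{3}\right) + 4 \left(-4\right) = \left(-2 + 4^{3}\right) - 16 = \left(-2 + 64\right) - 16 = 62 - 16 = 46$)
$C{\left(2 \right)} t O{\left(1 \right)} = \left(-3\right) 46 \left(3 + 1\right) = \left(-138\right) 4 = -552$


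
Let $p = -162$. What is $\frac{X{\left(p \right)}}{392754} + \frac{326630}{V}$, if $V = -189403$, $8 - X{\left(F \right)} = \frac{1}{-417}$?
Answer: $- \frac{53494312633529}{31020123704454} \approx -1.7245$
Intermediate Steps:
$X{\left(F \right)} = \frac{3337}{417}$ ($X{\left(F \right)} = 8 - \frac{1}{-417} = 8 - - \frac{1}{417} = 8 + \frac{1}{417} = \frac{3337}{417}$)
$\frac{X{\left(p \right)}}{392754} + \frac{326630}{V} = \frac{3337}{417 \cdot 392754} + \frac{326630}{-189403} = \frac{3337}{417} \cdot \frac{1}{392754} + 326630 \left(- \frac{1}{189403}\right) = \frac{3337}{163778418} - \frac{326630}{189403} = - \frac{53494312633529}{31020123704454}$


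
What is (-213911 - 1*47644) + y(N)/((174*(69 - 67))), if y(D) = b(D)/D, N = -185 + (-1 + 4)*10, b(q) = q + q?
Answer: -45510569/174 ≈ -2.6156e+5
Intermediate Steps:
b(q) = 2*q
N = -155 (N = -185 + 3*10 = -185 + 30 = -155)
y(D) = 2 (y(D) = (2*D)/D = 2)
(-213911 - 1*47644) + y(N)/((174*(69 - 67))) = (-213911 - 1*47644) + 2/((174*(69 - 67))) = (-213911 - 47644) + 2/((174*2)) = -261555 + 2/348 = -261555 + 2*(1/348) = -261555 + 1/174 = -45510569/174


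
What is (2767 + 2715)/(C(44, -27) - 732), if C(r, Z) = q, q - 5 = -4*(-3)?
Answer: -5482/715 ≈ -7.6671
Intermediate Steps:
q = 17 (q = 5 - 4*(-3) = 5 + 12 = 17)
C(r, Z) = 17
(2767 + 2715)/(C(44, -27) - 732) = (2767 + 2715)/(17 - 732) = 5482/(-715) = 5482*(-1/715) = -5482/715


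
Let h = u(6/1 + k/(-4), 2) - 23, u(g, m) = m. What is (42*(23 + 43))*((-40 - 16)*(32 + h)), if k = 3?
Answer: -1707552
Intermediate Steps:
h = -21 (h = 2 - 23 = -21)
(42*(23 + 43))*((-40 - 16)*(32 + h)) = (42*(23 + 43))*((-40 - 16)*(32 - 21)) = (42*66)*(-56*11) = 2772*(-616) = -1707552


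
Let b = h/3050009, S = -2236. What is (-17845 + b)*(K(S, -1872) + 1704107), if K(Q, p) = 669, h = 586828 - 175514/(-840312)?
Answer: -9746100643919107552270/320369895351 ≈ -3.0421e+10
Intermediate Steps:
h = 246559392925/420156 (h = 586828 - 175514*(-1)/840312 = 586828 - 1*(-87757/420156) = 586828 + 87757/420156 = 246559392925/420156 ≈ 5.8683e+5)
b = 246559392925/1281479581404 (b = (246559392925/420156)/3050009 = (246559392925/420156)*(1/3050009) = 246559392925/1281479581404 ≈ 0.19240)
(-17845 + b)*(K(S, -1872) + 1704107) = (-17845 + 246559392925/1281479581404)*(669 + 1704107) = -22867756570761455/1281479581404*1704776 = -9746100643919107552270/320369895351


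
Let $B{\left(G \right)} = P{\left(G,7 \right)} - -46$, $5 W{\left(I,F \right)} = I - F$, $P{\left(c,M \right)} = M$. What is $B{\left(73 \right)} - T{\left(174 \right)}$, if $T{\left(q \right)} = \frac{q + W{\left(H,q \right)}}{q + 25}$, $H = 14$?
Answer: $\frac{10405}{199} \approx 52.286$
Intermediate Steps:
$W{\left(I,F \right)} = - \frac{F}{5} + \frac{I}{5}$ ($W{\left(I,F \right)} = \frac{I - F}{5} = - \frac{F}{5} + \frac{I}{5}$)
$B{\left(G \right)} = 53$ ($B{\left(G \right)} = 7 - -46 = 7 + 46 = 53$)
$T{\left(q \right)} = \frac{\frac{14}{5} + \frac{4 q}{5}}{25 + q}$ ($T{\left(q \right)} = \frac{q - \left(- \frac{14}{5} + \frac{q}{5}\right)}{q + 25} = \frac{q - \left(- \frac{14}{5} + \frac{q}{5}\right)}{25 + q} = \frac{\frac{14}{5} + \frac{4 q}{5}}{25 + q}$)
$B{\left(73 \right)} - T{\left(174 \right)} = 53 - \frac{2 \left(7 + 2 \cdot 174\right)}{5 \left(25 + 174\right)} = 53 - \frac{2 \left(7 + 348\right)}{5 \cdot 199} = 53 - \frac{2}{5} \cdot \frac{1}{199} \cdot 355 = 53 - \frac{142}{199} = \frac{10405}{199}$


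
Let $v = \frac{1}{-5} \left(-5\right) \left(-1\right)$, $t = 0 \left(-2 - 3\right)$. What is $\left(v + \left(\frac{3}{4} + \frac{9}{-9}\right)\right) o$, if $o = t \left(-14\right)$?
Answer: $0$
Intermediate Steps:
$t = 0$ ($t = 0 \left(-5\right) = 0$)
$o = 0$ ($o = 0 \left(-14\right) = 0$)
$v = -1$ ($v = \left(- \frac{1}{5}\right) \left(-5\right) \left(-1\right) = 1 \left(-1\right) = -1$)
$\left(v + \left(\frac{3}{4} + \frac{9}{-9}\right)\right) o = \left(-1 + \left(\frac{3}{4} + \frac{9}{-9}\right)\right) 0 = \left(-1 + \left(3 \cdot \frac{1}{4} + 9 \left(- \frac{1}{9}\right)\right)\right) 0 = \left(-1 + \left(\frac{3}{4} - 1\right)\right) 0 = \left(-1 - \frac{1}{4}\right) 0 = \left(- \frac{5}{4}\right) 0 = 0$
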